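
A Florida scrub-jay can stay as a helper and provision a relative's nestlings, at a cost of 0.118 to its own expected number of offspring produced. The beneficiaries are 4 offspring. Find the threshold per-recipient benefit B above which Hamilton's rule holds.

r to an offspring = 0.5 (one parent–offspring link: r = (1/2)^1 = 1/2).
Hamilton's rule with n recipients of equal r: n·r·B > C, so B > C/(n·r) = 0.118/(4·0.5) = 0.059.

0.059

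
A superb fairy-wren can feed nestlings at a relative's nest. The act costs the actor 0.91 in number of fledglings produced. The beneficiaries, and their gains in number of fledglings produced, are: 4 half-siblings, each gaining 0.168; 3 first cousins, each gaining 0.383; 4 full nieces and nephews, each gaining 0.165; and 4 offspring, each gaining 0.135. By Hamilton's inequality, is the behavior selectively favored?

Hamilton's rule: the trait is favored when the sum of r·B over every recipient exceeds the actor's cost C.
r to a half-sibling = 0.25 (half-sibs share one parent — one path of length 2: r = (1/2)^2 = 1/4).
r to a first cousin = 0.125 (first cousins share one grandparent pair — two paths of length 4: r = 2·(1/2)^4 = 1/8).
r to a full niece or nephew = 1/4 (full aunt/uncle↔niece/nephew: two paths of length 3 through the shared grandparent pair: r = 2·(1/2)^3 = 1/4).
r to an offspring = 0.5 (one parent–offspring link: r = (1/2)^1 = 1/2).
Summing one r·B term per recipient: 4·0.25·0.168 + 3·0.125·0.383 + 4·0.25·0.165 + 4·0.5·0.135 = 0.746625.
0.746625 < 0.91: the indirect benefit is less than the cost.

No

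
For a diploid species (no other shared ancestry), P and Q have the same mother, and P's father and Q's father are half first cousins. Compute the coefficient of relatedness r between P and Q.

Independent pedigree routes through distinct common ancestors add.
P and Q are related in two ways: half-sibs through their shared mother (r = 1/4) and half second cousins through their fathers (r = 1/64).
r = 1/4 + 1/64 = 17/64 = 0.265625.

0.265625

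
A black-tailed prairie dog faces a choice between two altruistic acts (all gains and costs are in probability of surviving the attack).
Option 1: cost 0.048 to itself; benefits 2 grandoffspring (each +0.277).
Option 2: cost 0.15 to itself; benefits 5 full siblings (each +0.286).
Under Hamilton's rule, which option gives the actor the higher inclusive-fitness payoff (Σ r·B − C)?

Option 1: r to a grandoffspring = 0.25.
Option 1: Σ r·B − C = (2·0.25·0.277) − 0.048 = 0.0905.
Option 2: r to a full sibling = 0.5.
Option 2: Σ r·B − C = (5·0.5·0.286) − 0.15 = 0.565.
Option 2 has the higher net inclusive-fitness payoff.

Option 2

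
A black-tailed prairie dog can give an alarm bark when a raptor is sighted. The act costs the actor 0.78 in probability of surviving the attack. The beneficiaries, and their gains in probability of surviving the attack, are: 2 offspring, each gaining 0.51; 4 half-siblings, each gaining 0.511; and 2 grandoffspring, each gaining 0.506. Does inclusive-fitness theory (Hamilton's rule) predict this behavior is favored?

Yes

Hamilton's rule: the trait is favored when the sum of r·B over every recipient exceeds the actor's cost C.
r to an offspring = 0.5 (one parent–offspring link: r = (1/2)^1 = 1/2).
r to a half-sibling = 1/4 (half-sibs share one parent — one path of length 2: r = (1/2)^2 = 1/4).
r to a grandoffspring = 1/4 (two parent–offspring links: r = (1/2)^2 = 1/4).
Summing one r·B term per recipient: 2·0.5·0.51 + 4·0.25·0.511 + 2·0.25·0.506 = 1.274.
1.274 > 0.78: the indirect benefit exceeds the cost.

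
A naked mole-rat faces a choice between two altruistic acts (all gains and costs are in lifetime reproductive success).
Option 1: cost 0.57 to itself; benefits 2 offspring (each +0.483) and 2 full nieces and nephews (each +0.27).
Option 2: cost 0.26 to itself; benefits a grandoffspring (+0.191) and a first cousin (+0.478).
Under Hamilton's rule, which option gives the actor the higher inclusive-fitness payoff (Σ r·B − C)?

Option 1: r to an offspring = 0.5.
Option 1: r to a full niece or nephew = 0.25.
Option 1: Σ r·B − C = (2·0.5·0.483 + 2·0.25·0.27) − 0.57 = 0.048.
Option 2: r to a grandoffspring = 0.25.
Option 2: r to a first cousin = 0.125.
Option 2: Σ r·B − C = (1·0.25·0.191 + 1·0.125·0.478) − 0.26 = -0.1525.
Option 1 has the higher net inclusive-fitness payoff.

Option 1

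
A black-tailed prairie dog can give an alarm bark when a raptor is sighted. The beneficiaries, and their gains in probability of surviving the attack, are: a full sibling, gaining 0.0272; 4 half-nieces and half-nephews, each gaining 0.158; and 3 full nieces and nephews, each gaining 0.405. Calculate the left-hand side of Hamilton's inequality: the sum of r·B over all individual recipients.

0.39635

r to a full sibling = 1/2 (full sibs share both parents — two paths of length 2: r = 2·(1/2)^2 = 1/2).
r to a half-niece or half-nephew = 1/8 (half-aunt/uncle↔niece/nephew: one path of length 3: r = (1/2)^3 = 1/8).
r to a full niece or nephew = 0.25 (full aunt/uncle↔niece/nephew: two paths of length 3 through the shared grandparent pair: r = 2·(1/2)^3 = 1/4).
Summing one r·B term per recipient: 1·0.5·0.0272 + 4·0.125·0.158 + 3·0.25·0.405 = 0.39635.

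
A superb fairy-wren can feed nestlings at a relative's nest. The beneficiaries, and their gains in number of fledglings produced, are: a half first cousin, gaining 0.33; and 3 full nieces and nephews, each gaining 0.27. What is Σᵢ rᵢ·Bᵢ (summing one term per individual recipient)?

0.223125

r to a half first cousin = 1/16 (half first cousins share one grandparent — one path of length 4: r = (1/2)^4 = 1/16).
r to a full niece or nephew = 1/4 (full aunt/uncle↔niece/nephew: two paths of length 3 through the shared grandparent pair: r = 2·(1/2)^3 = 1/4).
Summing one r·B term per recipient: 1·0.0625·0.33 + 3·0.25·0.27 = 0.223125.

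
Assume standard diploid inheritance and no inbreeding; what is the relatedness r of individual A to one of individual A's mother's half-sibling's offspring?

Each parent–offspring link contributes a factor of 1/2, and independent paths through distinct common ancestors add.
Half first cousins share one grandparent — one path of length 4: r = (1/2)^4 = 1/16.

0.0625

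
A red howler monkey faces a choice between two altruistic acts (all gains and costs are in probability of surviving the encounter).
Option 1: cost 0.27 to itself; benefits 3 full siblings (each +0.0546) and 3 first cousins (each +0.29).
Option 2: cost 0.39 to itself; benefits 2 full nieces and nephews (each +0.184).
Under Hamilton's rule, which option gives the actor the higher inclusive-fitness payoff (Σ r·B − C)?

Option 1: r to a full sibling = 0.5.
Option 1: r to a first cousin = 0.125.
Option 1: Σ r·B − C = (3·0.5·0.0546 + 3·0.125·0.29) − 0.27 = -0.07935.
Option 2: r to a full niece or nephew = 0.25.
Option 2: Σ r·B − C = (2·0.25·0.184) − 0.39 = -0.298.
Option 1 has the higher net inclusive-fitness payoff.

Option 1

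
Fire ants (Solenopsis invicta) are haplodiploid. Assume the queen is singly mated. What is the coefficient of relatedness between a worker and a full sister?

0.75

Haplodiploid full sisters inherit their father's entire haploid genome identically (contributing 1/2) and on average half of their mother's contribution (1/2 · 1/2 = 1/4); r = 1/2 + 1/4 = 3/4.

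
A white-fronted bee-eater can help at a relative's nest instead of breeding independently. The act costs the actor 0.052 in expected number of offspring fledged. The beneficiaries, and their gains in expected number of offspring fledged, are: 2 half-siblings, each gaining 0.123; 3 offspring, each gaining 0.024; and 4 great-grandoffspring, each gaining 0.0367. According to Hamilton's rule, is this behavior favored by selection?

Hamilton's rule: the trait is favored when the sum of r·B over every recipient exceeds the actor's cost C.
r to a half-sibling = 0.25 (half-sibs share one parent — one path of length 2: r = (1/2)^2 = 1/4).
r to an offspring = 1/2 (one parent–offspring link: r = (1/2)^1 = 1/2).
r to a great-grandoffspring = 1/8 (three parent–offspring links: r = (1/2)^3 = 1/8).
Summing one r·B term per recipient: 2·0.25·0.123 + 3·0.5·0.024 + 4·0.125·0.0367 = 0.11585.
0.11585 > 0.052: the indirect benefit exceeds the cost.

Yes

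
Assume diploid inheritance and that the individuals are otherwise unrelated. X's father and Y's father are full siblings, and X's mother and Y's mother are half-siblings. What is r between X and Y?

Relatedness sums over independent paths through distinct common ancestors.
X and Y are related in two ways: first cousins through their fathers (r = 1/8) and half first cousins through their mothers (r = 1/16).
r = 1/8 + 1/16 = 3/16 = 0.1875.

0.1875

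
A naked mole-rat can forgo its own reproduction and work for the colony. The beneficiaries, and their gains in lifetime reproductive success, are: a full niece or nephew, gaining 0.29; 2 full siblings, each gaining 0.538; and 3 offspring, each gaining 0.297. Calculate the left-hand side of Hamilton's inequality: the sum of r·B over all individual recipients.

r to a full niece or nephew = 0.25 (full aunt/uncle↔niece/nephew: two paths of length 3 through the shared grandparent pair: r = 2·(1/2)^3 = 1/4).
r to a full sibling = 1/2 (full sibs share both parents — two paths of length 2: r = 2·(1/2)^2 = 1/2).
r to an offspring = 1/2 (one parent–offspring link: r = (1/2)^1 = 1/2).
Summing one r·B term per recipient: 1·0.25·0.29 + 2·0.5·0.538 + 3·0.5·0.297 = 1.056.

1.056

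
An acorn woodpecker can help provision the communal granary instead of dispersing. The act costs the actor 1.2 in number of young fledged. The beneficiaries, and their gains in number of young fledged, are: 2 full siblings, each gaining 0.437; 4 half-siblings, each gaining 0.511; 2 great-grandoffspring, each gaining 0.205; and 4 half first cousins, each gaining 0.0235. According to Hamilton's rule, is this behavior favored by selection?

Hamilton's rule: the trait is favored when the sum of r·B over every recipient exceeds the actor's cost C.
r to a full sibling = 0.5 (full sibs share both parents — two paths of length 2: r = 2·(1/2)^2 = 1/2).
r to a half-sibling = 0.25 (half-sibs share one parent — one path of length 2: r = (1/2)^2 = 1/4).
r to a great-grandoffspring = 0.125 (three parent–offspring links: r = (1/2)^3 = 1/8).
r to a half first cousin = 0.0625 (half first cousins share one grandparent — one path of length 4: r = (1/2)^4 = 1/16).
Summing one r·B term per recipient: 2·0.5·0.437 + 4·0.25·0.511 + 2·0.125·0.205 + 4·0.0625·0.0235 = 1.005125.
1.005125 < 1.2: the indirect benefit is less than the cost.

No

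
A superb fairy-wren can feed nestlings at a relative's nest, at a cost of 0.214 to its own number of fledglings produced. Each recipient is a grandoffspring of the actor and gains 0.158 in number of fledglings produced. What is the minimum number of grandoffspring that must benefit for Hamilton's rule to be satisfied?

6

r to a grandoffspring = 1/4 (two parent–offspring links: r = (1/2)^2 = 1/4).
Hamilton's rule: n·r·B > C  ⇒  n > C/(r·B) = 0.214/(0.25·0.158) = 5.418.
The smallest integer exceeding 5.418 is 6.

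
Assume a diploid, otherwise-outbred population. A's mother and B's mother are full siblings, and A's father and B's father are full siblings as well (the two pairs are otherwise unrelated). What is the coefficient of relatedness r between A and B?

0.25

Relatedness sums over independent paths through distinct common ancestors.
A and B are related in two ways: first cousins through their mothers (r = 1/8) and first cousins through their fathers (r = 1/8) — i.e. double first cousins.
r = 1/8 + 1/8 = 1/4 = 0.25.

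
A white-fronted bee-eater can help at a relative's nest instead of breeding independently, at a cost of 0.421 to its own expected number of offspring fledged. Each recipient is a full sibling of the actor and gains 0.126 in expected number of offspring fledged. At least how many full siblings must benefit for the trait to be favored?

r to a full sibling = 1/2 (full sibs share both parents — two paths of length 2: r = 2·(1/2)^2 = 1/2).
Hamilton's rule: n·r·B > C  ⇒  n > C/(r·B) = 0.421/(0.5·0.126) = 6.683.
The smallest integer exceeding 6.683 is 7.

7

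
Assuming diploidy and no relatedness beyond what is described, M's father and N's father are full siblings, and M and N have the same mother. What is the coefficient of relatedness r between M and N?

Independent pedigree routes through distinct common ancestors add.
M and N are related in two ways: first cousins through their fathers (r = 1/8) and half-sibs through their shared mother (r = 1/4).
r = 1/8 + 1/4 = 3/8 = 0.375.

0.375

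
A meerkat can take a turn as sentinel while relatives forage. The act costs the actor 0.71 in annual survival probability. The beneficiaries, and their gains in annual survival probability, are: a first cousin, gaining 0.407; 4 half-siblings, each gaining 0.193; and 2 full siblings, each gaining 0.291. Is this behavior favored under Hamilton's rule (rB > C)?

No

Hamilton's rule: the trait is favored when the sum of r·B over every recipient exceeds the actor's cost C.
r to a first cousin = 1/8 (first cousins share one grandparent pair — two paths of length 4: r = 2·(1/2)^4 = 1/8).
r to a half-sibling = 1/4 (half-sibs share one parent — one path of length 2: r = (1/2)^2 = 1/4).
r to a full sibling = 0.5 (full sibs share both parents — two paths of length 2: r = 2·(1/2)^2 = 1/2).
Summing one r·B term per recipient: 1·0.125·0.407 + 4·0.25·0.193 + 2·0.5·0.291 = 0.534875.
0.534875 < 0.71: the indirect benefit is less than the cost.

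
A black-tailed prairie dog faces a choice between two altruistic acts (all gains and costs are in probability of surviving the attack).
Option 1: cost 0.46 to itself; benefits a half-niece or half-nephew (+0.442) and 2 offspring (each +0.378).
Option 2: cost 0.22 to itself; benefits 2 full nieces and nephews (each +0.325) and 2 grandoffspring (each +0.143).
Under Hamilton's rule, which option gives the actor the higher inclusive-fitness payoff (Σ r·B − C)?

Option 1: r to a half-niece or half-nephew = 0.125.
Option 1: r to an offspring = 0.5.
Option 1: Σ r·B − C = (1·0.125·0.442 + 2·0.5·0.378) − 0.46 = -0.02675.
Option 2: r to a full niece or nephew = 0.25.
Option 2: r to a grandoffspring = 0.25.
Option 2: Σ r·B − C = (2·0.25·0.325 + 2·0.25·0.143) − 0.22 = 0.014.
Option 2 has the higher net inclusive-fitness payoff.

Option 2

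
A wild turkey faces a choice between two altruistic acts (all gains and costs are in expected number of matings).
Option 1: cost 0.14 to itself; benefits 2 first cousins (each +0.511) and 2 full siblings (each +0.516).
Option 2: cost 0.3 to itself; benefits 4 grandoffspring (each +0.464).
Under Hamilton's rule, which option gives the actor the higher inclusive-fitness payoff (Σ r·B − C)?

Option 1

Option 1: r to a first cousin = 0.125.
Option 1: r to a full sibling = 0.5.
Option 1: Σ r·B − C = (2·0.125·0.511 + 2·0.5·0.516) − 0.14 = 0.50375.
Option 2: r to a grandoffspring = 0.25.
Option 2: Σ r·B − C = (4·0.25·0.464) − 0.3 = 0.164.
Option 1 has the higher net inclusive-fitness payoff.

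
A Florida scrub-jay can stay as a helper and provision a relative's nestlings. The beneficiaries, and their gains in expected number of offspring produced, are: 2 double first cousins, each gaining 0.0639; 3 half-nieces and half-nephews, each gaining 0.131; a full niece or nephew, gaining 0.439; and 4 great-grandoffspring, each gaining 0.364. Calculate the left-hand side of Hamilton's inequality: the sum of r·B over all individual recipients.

r to a double first cousin = 1/4 (double first cousins share both grandparent pairs — four paths of length 4: r = 4·(1/2)^4 = 1/4).
r to a half-niece or half-nephew = 0.125 (half-aunt/uncle↔niece/nephew: one path of length 3: r = (1/2)^3 = 1/8).
r to a full niece or nephew = 1/4 (full aunt/uncle↔niece/nephew: two paths of length 3 through the shared grandparent pair: r = 2·(1/2)^3 = 1/4).
r to a great-grandoffspring = 1/8 (three parent–offspring links: r = (1/2)^3 = 1/8).
Summing one r·B term per recipient: 2·0.25·0.0639 + 3·0.125·0.131 + 1·0.25·0.439 + 4·0.125·0.364 = 0.372825.

0.372825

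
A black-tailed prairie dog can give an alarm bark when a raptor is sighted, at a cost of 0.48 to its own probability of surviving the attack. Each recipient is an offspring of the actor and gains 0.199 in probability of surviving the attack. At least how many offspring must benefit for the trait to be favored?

r to an offspring = 1/2 (one parent–offspring link: r = (1/2)^1 = 1/2).
Hamilton's rule: n·r·B > C  ⇒  n > C/(r·B) = 0.48/(0.5·0.199) = 4.824.
The smallest integer exceeding 4.824 is 5.

5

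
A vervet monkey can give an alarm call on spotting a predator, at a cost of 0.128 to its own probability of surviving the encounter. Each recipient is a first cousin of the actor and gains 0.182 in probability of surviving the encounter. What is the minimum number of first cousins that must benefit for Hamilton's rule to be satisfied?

6

r to a first cousin = 1/8 (first cousins share one grandparent pair — two paths of length 4: r = 2·(1/2)^4 = 1/8).
Hamilton's rule: n·r·B > C  ⇒  n > C/(r·B) = 0.128/(0.125·0.182) = 5.626.
The smallest integer exceeding 5.626 is 6.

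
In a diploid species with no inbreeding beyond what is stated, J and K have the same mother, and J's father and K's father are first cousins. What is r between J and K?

0.28125

Wright's path rule: contributions from independent ancestry routes add.
J and K are related in two ways: half-sibs through their shared mother (r = 1/4) and second cousins through their fathers (r = 1/32).
r = 1/4 + 1/32 = 0.28125.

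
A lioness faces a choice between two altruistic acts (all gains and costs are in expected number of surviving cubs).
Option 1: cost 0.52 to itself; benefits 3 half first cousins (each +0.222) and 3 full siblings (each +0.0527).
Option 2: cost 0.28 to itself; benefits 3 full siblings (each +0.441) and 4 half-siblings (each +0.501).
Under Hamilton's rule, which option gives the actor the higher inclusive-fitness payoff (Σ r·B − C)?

Option 1: r to a half first cousin = 0.0625.
Option 1: r to a full sibling = 0.5.
Option 1: Σ r·B − C = (3·0.0625·0.222 + 3·0.5·0.0527) − 0.52 = -0.399325.
Option 2: r to a full sibling = 0.5.
Option 2: r to a half-sibling = 0.25.
Option 2: Σ r·B − C = (3·0.5·0.441 + 4·0.25·0.501) − 0.28 = 0.8825.
Option 2 has the higher net inclusive-fitness payoff.

Option 2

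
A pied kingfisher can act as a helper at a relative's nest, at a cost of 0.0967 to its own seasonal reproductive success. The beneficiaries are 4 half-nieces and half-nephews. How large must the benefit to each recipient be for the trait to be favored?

r to a half-niece or half-nephew = 0.125 (half-aunt/uncle↔niece/nephew: one path of length 3: r = (1/2)^3 = 1/8).
Hamilton's rule with n recipients of equal r: n·r·B > C, so B > C/(n·r) = 0.0967/(4·0.125) = 0.1934.

0.1934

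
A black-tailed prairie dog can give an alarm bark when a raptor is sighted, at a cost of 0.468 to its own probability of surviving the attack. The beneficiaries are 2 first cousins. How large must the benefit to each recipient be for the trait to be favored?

r to a first cousin = 1/8 (first cousins share one grandparent pair — two paths of length 4: r = 2·(1/2)^4 = 1/8).
Hamilton's rule with n recipients of equal r: n·r·B > C, so B > C/(n·r) = 0.468/(2·0.125) = 1.872.

1.872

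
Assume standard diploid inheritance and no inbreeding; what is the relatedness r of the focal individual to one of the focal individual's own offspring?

0.5

Each parent–offspring link contributes a factor of 1/2, and independent paths through distinct common ancestors add.
One parent–offspring link: r = (1/2)^1 = 1/2.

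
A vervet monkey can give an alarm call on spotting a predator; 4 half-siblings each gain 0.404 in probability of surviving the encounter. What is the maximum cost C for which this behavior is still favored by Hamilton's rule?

r to a half-sibling = 0.25 (half-sibs share one parent — one path of length 2: r = (1/2)^2 = 1/4).
Hamilton's rule: n·r·B > C, so the trait is favored while C < n·r·B = 4·0.25·0.404 = 0.404.

0.404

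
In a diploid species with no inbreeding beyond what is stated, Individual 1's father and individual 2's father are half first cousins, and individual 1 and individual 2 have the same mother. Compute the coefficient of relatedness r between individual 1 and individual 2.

0.265625

Wright's path rule: contributions from independent ancestry routes add.
Individual 1 and individual 2 are related in two ways: half second cousins through their fathers (r = 1/64) and half-sibs through their shared mother (r = 1/4).
r = 1/64 + 1/4 = 17/64 = 0.265625.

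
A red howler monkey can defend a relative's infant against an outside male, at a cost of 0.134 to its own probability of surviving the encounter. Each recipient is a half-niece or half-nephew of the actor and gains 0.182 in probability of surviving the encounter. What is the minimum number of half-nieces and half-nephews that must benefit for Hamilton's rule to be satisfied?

6

r to a half-niece or half-nephew = 0.125 (half-aunt/uncle↔niece/nephew: one path of length 3: r = (1/2)^3 = 1/8).
Hamilton's rule: n·r·B > C  ⇒  n > C/(r·B) = 0.134/(0.125·0.182) = 5.89.
The smallest integer exceeding 5.89 is 6.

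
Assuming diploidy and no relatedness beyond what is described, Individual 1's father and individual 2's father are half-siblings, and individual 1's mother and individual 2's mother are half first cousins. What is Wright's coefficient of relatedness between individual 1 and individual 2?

0.078125

Relatedness sums over independent paths through distinct common ancestors.
Individual 1 and individual 2 are related in two ways: half first cousins through their fathers (r = 1/16) and half second cousins through their mothers (r = 1/64).
r = 1/16 + 1/64 = 0.078125.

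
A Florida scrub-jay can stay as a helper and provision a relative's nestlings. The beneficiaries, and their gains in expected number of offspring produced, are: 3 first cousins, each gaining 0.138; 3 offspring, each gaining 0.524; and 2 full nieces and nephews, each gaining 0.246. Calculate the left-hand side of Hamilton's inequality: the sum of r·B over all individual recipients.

0.96075

r to a first cousin = 0.125 (first cousins share one grandparent pair — two paths of length 4: r = 2·(1/2)^4 = 1/8).
r to an offspring = 0.5 (one parent–offspring link: r = (1/2)^1 = 1/2).
r to a full niece or nephew = 1/4 (full aunt/uncle↔niece/nephew: two paths of length 3 through the shared grandparent pair: r = 2·(1/2)^3 = 1/4).
Summing one r·B term per recipient: 3·0.125·0.138 + 3·0.5·0.524 + 2·0.25·0.246 = 0.96075.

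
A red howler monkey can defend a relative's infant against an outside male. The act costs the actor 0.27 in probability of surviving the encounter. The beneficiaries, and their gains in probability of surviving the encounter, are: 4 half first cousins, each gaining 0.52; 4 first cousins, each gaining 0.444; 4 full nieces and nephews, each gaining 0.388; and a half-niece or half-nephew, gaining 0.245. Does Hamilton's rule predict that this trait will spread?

Hamilton's rule: the trait is favored when the sum of r·B over every recipient exceeds the actor's cost C.
r to a half first cousin = 0.0625 (half first cousins share one grandparent — one path of length 4: r = (1/2)^4 = 1/16).
r to a first cousin = 0.125 (first cousins share one grandparent pair — two paths of length 4: r = 2·(1/2)^4 = 1/8).
r to a full niece or nephew = 0.25 (full aunt/uncle↔niece/nephew: two paths of length 3 through the shared grandparent pair: r = 2·(1/2)^3 = 1/4).
r to a half-niece or half-nephew = 0.125 (half-aunt/uncle↔niece/nephew: one path of length 3: r = (1/2)^3 = 1/8).
Summing one r·B term per recipient: 4·0.0625·0.52 + 4·0.125·0.444 + 4·0.25·0.388 + 1·0.125·0.245 = 0.770625.
0.770625 > 0.27: the indirect benefit exceeds the cost.

Yes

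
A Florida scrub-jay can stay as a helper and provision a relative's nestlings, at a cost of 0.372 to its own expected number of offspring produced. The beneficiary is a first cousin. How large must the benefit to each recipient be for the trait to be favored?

2.976

r to a first cousin = 0.125 (first cousins share one grandparent pair — two paths of length 4: r = 2·(1/2)^4 = 1/8).
Hamilton's rule with n recipients of equal r: n·r·B > C, so B > C/(n·r) = 0.372/(1·0.125) = 2.976.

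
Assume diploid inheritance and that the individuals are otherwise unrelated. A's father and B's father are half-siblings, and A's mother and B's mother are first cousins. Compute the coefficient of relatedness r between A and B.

0.09375

With two independent routes of shared ancestry, r is the sum of the two contributions.
A and B are related in two ways: half first cousins through their fathers (r = 1/16) and second cousins through their mothers (r = 1/32).
r = 1/16 + 1/32 = 0.09375.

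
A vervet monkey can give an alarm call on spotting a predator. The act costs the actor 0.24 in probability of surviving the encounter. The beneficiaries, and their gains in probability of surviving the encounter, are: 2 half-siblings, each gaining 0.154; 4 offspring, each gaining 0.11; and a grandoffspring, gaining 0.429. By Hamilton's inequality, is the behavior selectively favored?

Hamilton's rule: the trait is favored when the sum of r·B over every recipient exceeds the actor's cost C.
r to a half-sibling = 0.25 (half-sibs share one parent — one path of length 2: r = (1/2)^2 = 1/4).
r to an offspring = 1/2 (one parent–offspring link: r = (1/2)^1 = 1/2).
r to a grandoffspring = 0.25 (two parent–offspring links: r = (1/2)^2 = 1/4).
Summing one r·B term per recipient: 2·0.25·0.154 + 4·0.5·0.11 + 1·0.25·0.429 = 0.40425.
0.40425 > 0.24: the indirect benefit exceeds the cost.

Yes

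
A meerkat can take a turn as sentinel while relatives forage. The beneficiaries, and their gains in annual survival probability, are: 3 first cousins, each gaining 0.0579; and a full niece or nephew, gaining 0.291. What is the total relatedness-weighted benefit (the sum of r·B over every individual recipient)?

r to a first cousin = 0.125 (first cousins share one grandparent pair — two paths of length 4: r = 2·(1/2)^4 = 1/8).
r to a full niece or nephew = 0.25 (full aunt/uncle↔niece/nephew: two paths of length 3 through the shared grandparent pair: r = 2·(1/2)^3 = 1/4).
Summing one r·B term per recipient: 3·0.125·0.0579 + 1·0.25·0.291 = 0.0944625.

0.0944625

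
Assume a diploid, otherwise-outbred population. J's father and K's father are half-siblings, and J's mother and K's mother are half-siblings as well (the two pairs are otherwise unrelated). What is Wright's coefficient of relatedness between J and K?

0.125

With two independent routes of shared ancestry, r is the sum of the two contributions.
J and K are related in two ways: half first cousins through their fathers (r = 1/16) and half first cousins through their mothers (r = 1/16).
r = 1/16 + 1/16 = 1/8 = 0.125.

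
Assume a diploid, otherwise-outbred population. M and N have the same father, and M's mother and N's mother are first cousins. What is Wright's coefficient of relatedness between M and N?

0.28125

Independent pedigree routes through distinct common ancestors add.
M and N are related in two ways: half-sibs through their shared father (r = 1/4) and second cousins through their mothers (r = 1/32).
r = 1/4 + 1/32 = 0.28125.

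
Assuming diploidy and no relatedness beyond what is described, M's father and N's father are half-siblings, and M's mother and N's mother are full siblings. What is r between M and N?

Relatedness sums over independent paths through distinct common ancestors.
M and N are related in two ways: half first cousins through their fathers (r = 1/16) and first cousins through their mothers (r = 1/8).
r = 1/16 + 1/8 = 0.1875.

0.1875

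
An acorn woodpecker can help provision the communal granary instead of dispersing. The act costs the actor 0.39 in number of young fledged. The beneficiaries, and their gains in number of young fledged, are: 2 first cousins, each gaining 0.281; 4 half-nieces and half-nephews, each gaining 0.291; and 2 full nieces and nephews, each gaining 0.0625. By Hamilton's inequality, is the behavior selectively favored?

No

Hamilton's rule: the trait is favored when the sum of r·B over every recipient exceeds the actor's cost C.
r to a first cousin = 0.125 (first cousins share one grandparent pair — two paths of length 4: r = 2·(1/2)^4 = 1/8).
r to a half-niece or half-nephew = 0.125 (half-aunt/uncle↔niece/nephew: one path of length 3: r = (1/2)^3 = 1/8).
r to a full niece or nephew = 0.25 (full aunt/uncle↔niece/nephew: two paths of length 3 through the shared grandparent pair: r = 2·(1/2)^3 = 1/4).
Summing one r·B term per recipient: 2·0.125·0.281 + 4·0.125·0.291 + 2·0.25·0.0625 = 0.247.
0.247 < 0.39: the indirect benefit is less than the cost.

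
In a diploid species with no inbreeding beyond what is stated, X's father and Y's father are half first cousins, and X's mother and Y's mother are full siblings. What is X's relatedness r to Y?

Relatedness sums over independent paths through distinct common ancestors.
X and Y are related in two ways: half second cousins through their fathers (r = 1/64) and first cousins through their mothers (r = 1/8).
r = 1/64 + 1/8 = 0.140625.

0.140625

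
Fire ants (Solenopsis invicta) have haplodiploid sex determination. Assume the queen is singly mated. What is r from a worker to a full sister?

Haplodiploid full sisters inherit their father's entire haploid genome identically (contributing 1/2) and on average half of their mother's contribution (1/2 · 1/2 = 1/4); r = 1/2 + 1/4 = 3/4.

0.75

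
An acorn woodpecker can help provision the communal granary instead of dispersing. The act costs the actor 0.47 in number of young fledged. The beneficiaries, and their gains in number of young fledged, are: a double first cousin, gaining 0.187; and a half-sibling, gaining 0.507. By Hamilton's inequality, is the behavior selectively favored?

No

Hamilton's rule: the trait is favored when the sum of r·B over every recipient exceeds the actor's cost C.
r to a double first cousin = 0.25 (double first cousins share both grandparent pairs — four paths of length 4: r = 4·(1/2)^4 = 1/4).
r to a half-sibling = 0.25 (half-sibs share one parent — one path of length 2: r = (1/2)^2 = 1/4).
Summing one r·B term per recipient: 1·0.25·0.187 + 1·0.25·0.507 = 0.1735.
0.1735 < 0.47: the indirect benefit is less than the cost.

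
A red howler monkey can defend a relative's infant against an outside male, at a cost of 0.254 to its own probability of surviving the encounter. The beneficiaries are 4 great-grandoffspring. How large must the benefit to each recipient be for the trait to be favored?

r to a great-grandoffspring = 1/8 (three parent–offspring links: r = (1/2)^3 = 1/8).
Hamilton's rule with n recipients of equal r: n·r·B > C, so B > C/(n·r) = 0.254/(4·0.125) = 0.508.

0.508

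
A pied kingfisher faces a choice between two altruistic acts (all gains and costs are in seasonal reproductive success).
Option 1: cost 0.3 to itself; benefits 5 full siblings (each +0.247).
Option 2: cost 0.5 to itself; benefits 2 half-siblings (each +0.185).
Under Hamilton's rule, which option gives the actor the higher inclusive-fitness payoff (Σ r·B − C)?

Option 1

Option 1: r to a full sibling = 0.5.
Option 1: Σ r·B − C = (5·0.5·0.247) − 0.3 = 0.3175.
Option 2: r to a half-sibling = 0.25.
Option 2: Σ r·B − C = (2·0.25·0.185) − 0.5 = -0.4075.
Option 1 has the higher net inclusive-fitness payoff.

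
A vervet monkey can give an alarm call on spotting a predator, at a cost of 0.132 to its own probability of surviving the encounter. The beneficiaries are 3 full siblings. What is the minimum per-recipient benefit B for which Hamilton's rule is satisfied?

0.088

r to a full sibling = 0.5 (full sibs share both parents — two paths of length 2: r = 2·(1/2)^2 = 1/2).
Hamilton's rule with n recipients of equal r: n·r·B > C, so B > C/(n·r) = 0.132/(3·0.5) = 0.088.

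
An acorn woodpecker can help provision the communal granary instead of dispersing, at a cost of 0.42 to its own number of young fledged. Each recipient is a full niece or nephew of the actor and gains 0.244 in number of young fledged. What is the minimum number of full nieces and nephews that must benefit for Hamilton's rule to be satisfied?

r to a full niece or nephew = 1/4 (full aunt/uncle↔niece/nephew: two paths of length 3 through the shared grandparent pair: r = 2·(1/2)^3 = 1/4).
Hamilton's rule: n·r·B > C  ⇒  n > C/(r·B) = 0.42/(0.25·0.244) = 6.885.
The smallest integer exceeding 6.885 is 7.

7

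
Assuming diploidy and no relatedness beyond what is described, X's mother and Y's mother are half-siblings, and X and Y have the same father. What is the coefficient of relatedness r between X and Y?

Independent pedigree routes through distinct common ancestors add.
X and Y are related in two ways: half first cousins through their mothers (r = 1/16) and half-sibs through their shared father (r = 1/4).
r = 1/16 + 1/4 = 5/16 = 0.3125.

0.3125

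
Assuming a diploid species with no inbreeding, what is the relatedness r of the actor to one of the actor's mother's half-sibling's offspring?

Each parent–offspring link contributes a factor of 1/2, and independent paths through distinct common ancestors add.
Half first cousins share one grandparent — one path of length 4: r = (1/2)^4 = 1/16.

0.0625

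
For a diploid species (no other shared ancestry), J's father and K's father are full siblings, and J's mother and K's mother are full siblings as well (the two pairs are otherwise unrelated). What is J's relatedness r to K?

Wright's path rule: contributions from independent ancestry routes add.
J and K are related in two ways: first cousins through their fathers (r = 1/8) and first cousins through their mothers (r = 1/8) — i.e. double first cousins.
r = 1/8 + 1/8 = 0.25.

0.25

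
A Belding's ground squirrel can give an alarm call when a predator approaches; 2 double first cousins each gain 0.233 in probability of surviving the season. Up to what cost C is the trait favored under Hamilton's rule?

r to a double first cousin = 0.25 (double first cousins share both grandparent pairs — four paths of length 4: r = 4·(1/2)^4 = 1/4).
Hamilton's rule: n·r·B > C, so the trait is favored while C < n·r·B = 2·0.25·0.233 = 0.1165.

0.1165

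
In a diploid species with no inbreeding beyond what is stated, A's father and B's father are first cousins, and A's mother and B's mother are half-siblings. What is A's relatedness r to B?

Independent pedigree routes through distinct common ancestors add.
A and B are related in two ways: second cousins through their fathers (r = 1/32) and half first cousins through their mothers (r = 1/16).
r = 1/32 + 1/16 = 3/32 = 0.09375.

0.09375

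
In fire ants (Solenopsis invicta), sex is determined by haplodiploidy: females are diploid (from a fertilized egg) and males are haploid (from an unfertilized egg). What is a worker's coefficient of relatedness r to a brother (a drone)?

Her haploid brother carries none of their father's genes and a random half of their mother's genome; that half matches the maternal half of her own genome with probability 1/2: r = 1/2 · 1/2 = 1/4.

0.25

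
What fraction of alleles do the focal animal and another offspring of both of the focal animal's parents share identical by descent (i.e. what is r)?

0.5

Each parent–offspring link contributes a factor of 1/2, and independent paths through distinct common ancestors add.
Full sibs share both parents — two paths of length 2: r = 2·(1/2)^2 = 1/2.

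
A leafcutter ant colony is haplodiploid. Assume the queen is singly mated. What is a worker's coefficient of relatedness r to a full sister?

0.75

Haplodiploid full sisters inherit their father's entire haploid genome identically (contributing 1/2) and on average half of their mother's contribution (1/2 · 1/2 = 1/4); r = 1/2 + 1/4 = 3/4.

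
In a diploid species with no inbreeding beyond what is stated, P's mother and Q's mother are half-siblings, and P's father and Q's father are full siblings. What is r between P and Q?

0.1875

Wright's path rule: contributions from independent ancestry routes add.
P and Q are related in two ways: half first cousins through their mothers (r = 1/16) and first cousins through their fathers (r = 1/8).
r = 1/16 + 1/8 = 3/16 = 0.1875.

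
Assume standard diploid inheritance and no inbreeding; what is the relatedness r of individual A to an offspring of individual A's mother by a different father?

0.25

Each parent–offspring link contributes a factor of 1/2, and independent paths through distinct common ancestors add.
Half-sibs share one parent — one path of length 2: r = (1/2)^2 = 1/4.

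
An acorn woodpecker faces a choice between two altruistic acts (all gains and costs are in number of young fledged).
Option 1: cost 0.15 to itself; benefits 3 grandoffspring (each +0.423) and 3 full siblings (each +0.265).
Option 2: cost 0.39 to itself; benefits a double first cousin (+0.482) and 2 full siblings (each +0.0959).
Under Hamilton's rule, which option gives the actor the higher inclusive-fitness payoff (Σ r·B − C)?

Option 1

Option 1: r to a grandoffspring = 0.25.
Option 1: r to a full sibling = 0.5.
Option 1: Σ r·B − C = (3·0.25·0.423 + 3·0.5·0.265) − 0.15 = 0.56475.
Option 2: r to a double first cousin = 0.25.
Option 2: r to a full sibling = 0.5.
Option 2: Σ r·B − C = (1·0.25·0.482 + 2·0.5·0.0959) − 0.39 = -0.1736.
Option 1 has the higher net inclusive-fitness payoff.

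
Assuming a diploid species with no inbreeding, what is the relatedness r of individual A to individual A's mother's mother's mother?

Each parent–offspring link contributes a factor of 1/2, and independent paths through distinct common ancestors add.
Three parent–offspring links: r = (1/2)^3 = 1/8.

0.125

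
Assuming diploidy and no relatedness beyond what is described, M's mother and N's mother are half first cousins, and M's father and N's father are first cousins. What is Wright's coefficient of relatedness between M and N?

Relatedness sums over independent paths through distinct common ancestors.
M and N are related in two ways: half second cousins through their mothers (r = 1/64) and second cousins through their fathers (r = 1/32).
r = 1/64 + 1/32 = 0.046875.

0.046875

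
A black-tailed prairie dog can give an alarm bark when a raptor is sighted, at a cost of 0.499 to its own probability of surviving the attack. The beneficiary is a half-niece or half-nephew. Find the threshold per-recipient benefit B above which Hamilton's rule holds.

3.992

r to a half-niece or half-nephew = 1/8 (half-aunt/uncle↔niece/nephew: one path of length 3: r = (1/2)^3 = 1/8).
Hamilton's rule with n recipients of equal r: n·r·B > C, so B > C/(n·r) = 0.499/(1·0.125) = 3.992.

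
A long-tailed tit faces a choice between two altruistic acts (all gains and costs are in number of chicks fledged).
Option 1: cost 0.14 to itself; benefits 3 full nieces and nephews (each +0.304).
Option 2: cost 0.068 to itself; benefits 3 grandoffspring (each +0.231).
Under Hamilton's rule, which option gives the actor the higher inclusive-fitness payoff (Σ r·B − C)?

Option 2

Option 1: r to a full niece or nephew = 0.25.
Option 1: Σ r·B − C = (3·0.25·0.304) − 0.14 = 0.088.
Option 2: r to a grandoffspring = 0.25.
Option 2: Σ r·B − C = (3·0.25·0.231) − 0.068 = 0.10525.
Option 2 has the higher net inclusive-fitness payoff.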